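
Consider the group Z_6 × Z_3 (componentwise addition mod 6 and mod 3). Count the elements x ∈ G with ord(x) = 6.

An element (a,b) has order lcm(ord(a), ord(b)); count pairs with lcm equal to 6.
Enumerating gives 8 such elements.

8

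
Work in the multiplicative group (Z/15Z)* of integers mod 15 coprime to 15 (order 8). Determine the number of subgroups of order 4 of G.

3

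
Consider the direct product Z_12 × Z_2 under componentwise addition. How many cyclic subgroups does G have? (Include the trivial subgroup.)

Each element a generates a cyclic subgroup ⟨a⟩; distinct elements may generate the same one (a cyclic group of order d has φ(d) generators).
Cyclic subgroups by order — order 1: 1; order 2: 3; order 3: 1; order 4: 2; order 6: 3; order 12: 2.
Total: 12.

12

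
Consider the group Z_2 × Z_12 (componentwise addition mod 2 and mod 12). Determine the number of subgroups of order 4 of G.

3

|G| = 24 and 4 | 24, so subgroups of order 4 are possible by Lagrange.
The subgroups of order 4 are: {(0,0), (0,3), (0,6), (0,9)}; {(0,0), (0,6), (1,0), (1,6)}; {(0,0), (0,6), (1,3), (1,9)}.
So G has 3 subgroups of order 4.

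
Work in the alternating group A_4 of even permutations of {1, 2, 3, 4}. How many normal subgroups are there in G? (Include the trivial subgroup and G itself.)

G has 10 subgroups. Checking conjugation-invariance by order — order 1: 1/1 normal; order 2: 0/3 normal; order 3: 0/4 normal; order 4: 1/1 normal; order 12: 1/1 normal.
Total normal subgroups: 3.

3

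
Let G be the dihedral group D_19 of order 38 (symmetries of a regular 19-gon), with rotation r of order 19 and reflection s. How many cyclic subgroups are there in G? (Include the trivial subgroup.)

Each element a generates a cyclic subgroup ⟨a⟩; distinct elements may generate the same one (a cyclic group of order d has φ(d) generators).
Cyclic subgroups by order — order 1: 1; order 2: 19; order 19: 1.
Total: 21.

21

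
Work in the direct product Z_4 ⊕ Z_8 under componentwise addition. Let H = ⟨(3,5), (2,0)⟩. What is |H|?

|⟨(3,5)⟩| = 8 and |⟨(2,0)⟩| = 2, so |H| is a multiple of lcm(8, 2) = 8 and divides |G| = 32.
Closing under the operation: H = {(0,0), (0,2), (0,4), (0,6), (1,1), (1,3), (1,5), (1,7), (2,0), (2,2), (2,4), (2,6), (3,1), (3,3), (3,5), (3,7)}, so |H| = 16.

16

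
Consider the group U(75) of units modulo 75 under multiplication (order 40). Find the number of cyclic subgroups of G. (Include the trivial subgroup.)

A cyclic subgroup of order d is generated by each of its φ(d) elements of order d, so the cyclic subgroups of order d number (#elements of order d)/φ(d).
Cyclic subgroups by order — order 1: 1; order 2: 3; order 4: 2; order 5: 1; order 10: 3; order 20: 2.
Total: 12.

12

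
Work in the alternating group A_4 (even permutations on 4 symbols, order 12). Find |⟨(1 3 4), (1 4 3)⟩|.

|⟨(1 3 4)⟩| = 3 and |⟨(1 4 3)⟩| = 3, so |H| is a multiple of lcm(3, 3) = 3 and divides |G| = 12.
Closing under the operation: H = {e, (1 3 4), (1 4 3)}, so |H| = 3.

3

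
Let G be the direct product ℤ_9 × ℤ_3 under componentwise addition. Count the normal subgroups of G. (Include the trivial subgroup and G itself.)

G is abelian, so every subgroup is normal.
G has 10 subgroups in total, hence 10 normal subgroups.

10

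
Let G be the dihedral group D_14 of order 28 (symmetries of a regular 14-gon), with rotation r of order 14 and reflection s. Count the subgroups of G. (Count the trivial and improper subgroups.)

28

|G| = 28, so by Lagrange every subgroup order divides 28. Divisors: 1, 2, 4, 7, 14, 28.
Subgroups by order — order 1: 1; order 2: 15; order 4: 7; order 7: 1; order 14: 3; order 28: 1.
Total: 1 + 15 + 7 + 1 + 3 + 1 = 28.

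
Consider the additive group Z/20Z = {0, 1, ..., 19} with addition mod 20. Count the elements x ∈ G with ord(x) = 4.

In a cyclic group of order 20, the number of elements of order d (for d | 20) is φ(d).
φ(4) = 2.

2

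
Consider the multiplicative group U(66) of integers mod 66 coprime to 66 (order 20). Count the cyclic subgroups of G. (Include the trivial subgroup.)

A cyclic subgroup of order d is generated by each of its φ(d) elements of order d, so the cyclic subgroups of order d number (#elements of order d)/φ(d).
Cyclic subgroups by order — order 1: 1; order 2: 3; order 5: 1; order 10: 3.
Total: 8.

8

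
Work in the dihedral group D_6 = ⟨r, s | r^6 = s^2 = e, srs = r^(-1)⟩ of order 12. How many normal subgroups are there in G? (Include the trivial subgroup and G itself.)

G has 16 subgroups. Checking conjugation-invariance by order — order 1: 1/1 normal; order 2: 1/7 normal; order 3: 1/1 normal; order 4: 0/3 normal; order 6: 3/3 normal; order 12: 1/1 normal.
Total normal subgroups: 7.

7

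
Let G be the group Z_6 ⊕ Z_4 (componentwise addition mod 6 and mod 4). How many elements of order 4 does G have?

An element (a,b) has order lcm(ord(a), ord(b)); count pairs with lcm equal to 4.
Enumerating gives 4 such elements.

4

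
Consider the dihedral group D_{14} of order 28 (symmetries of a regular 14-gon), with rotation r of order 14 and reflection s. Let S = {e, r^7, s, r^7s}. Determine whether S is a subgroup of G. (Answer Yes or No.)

Yes

|S| = 4 divides |G| = 28, consistent with Lagrange.
S contains the identity, every element's inverse is in S, and S is closed under ·: it is a subgroup.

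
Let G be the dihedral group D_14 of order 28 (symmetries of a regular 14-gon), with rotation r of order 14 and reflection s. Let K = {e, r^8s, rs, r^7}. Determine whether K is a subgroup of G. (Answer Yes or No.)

Yes

|K| = 4 divides |G| = 28, consistent with Lagrange.
K contains the identity, every element's inverse is in K, and K is closed under ·: it is a subgroup.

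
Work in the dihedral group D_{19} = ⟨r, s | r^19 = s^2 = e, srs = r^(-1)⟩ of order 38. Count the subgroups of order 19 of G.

|G| = 38 and 19 | 38, so subgroups of order 19 are possible by Lagrange.
The subgroups of order 19 are: {e, r, r^2, r^3, r^4, r^5, r^6, r^7, r^8, r^9, r^10, r^11, r^12, r^13, r^14, r^15, r^16, r^17, r^18}.
So G has 1 subgroup of order 19.

1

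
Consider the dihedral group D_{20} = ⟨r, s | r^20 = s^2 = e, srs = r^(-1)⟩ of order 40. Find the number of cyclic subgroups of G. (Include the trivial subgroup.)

26

A cyclic subgroup of order d is generated by each of its φ(d) elements of order d, so the cyclic subgroups of order d number (#elements of order d)/φ(d).
Cyclic subgroups by order — order 1: 1; order 2: 21; order 4: 1; order 5: 1; order 10: 1; order 20: 1.
Total: 26.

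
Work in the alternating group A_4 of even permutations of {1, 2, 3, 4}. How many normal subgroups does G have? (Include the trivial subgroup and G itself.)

3

G has 10 subgroups. Checking conjugation-invariance by order — order 1: 1/1 normal; order 2: 0/3 normal; order 3: 0/4 normal; order 4: 1/1 normal; order 12: 1/1 normal.
Total normal subgroups: 3.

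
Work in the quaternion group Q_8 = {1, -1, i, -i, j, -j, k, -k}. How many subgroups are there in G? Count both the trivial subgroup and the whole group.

|G| = 8, so by Lagrange every subgroup order divides 8. Divisors: 1, 2, 4, 8.
Subgroups by order — order 1: 1; order 2: 1; order 4: 3; order 8: 1.
Total: 1 + 1 + 3 + 1 = 6.

6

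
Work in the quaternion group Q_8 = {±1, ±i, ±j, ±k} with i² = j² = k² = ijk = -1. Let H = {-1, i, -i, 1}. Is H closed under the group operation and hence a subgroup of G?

|H| = 4 divides |G| = 8, consistent with Lagrange.
H contains the identity, every element's inverse is in H, and H is closed under ·: it is a subgroup.
In fact H = ⟨-i⟩.

Yes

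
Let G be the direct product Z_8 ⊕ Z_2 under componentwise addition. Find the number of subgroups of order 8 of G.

3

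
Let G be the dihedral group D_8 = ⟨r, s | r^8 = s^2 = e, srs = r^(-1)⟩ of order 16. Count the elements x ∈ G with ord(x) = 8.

The elements of order 8 are: r, r^3, r^5, r^7.
That's 4.

4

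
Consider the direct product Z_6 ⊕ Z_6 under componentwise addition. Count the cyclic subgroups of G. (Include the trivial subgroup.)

20

A cyclic subgroup of order d is generated by each of its φ(d) elements of order d, so the cyclic subgroups of order d number (#elements of order d)/φ(d).
Cyclic subgroups by order — order 1: 1; order 2: 3; order 3: 4; order 6: 12.
Total: 20.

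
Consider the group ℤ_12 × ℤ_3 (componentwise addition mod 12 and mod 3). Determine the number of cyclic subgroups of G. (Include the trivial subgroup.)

Each element a generates a cyclic subgroup ⟨a⟩; distinct elements may generate the same one (a cyclic group of order d has φ(d) generators).
Cyclic subgroups by order — order 1: 1; order 2: 1; order 3: 4; order 4: 1; order 6: 4; order 12: 4.
Total: 15.

15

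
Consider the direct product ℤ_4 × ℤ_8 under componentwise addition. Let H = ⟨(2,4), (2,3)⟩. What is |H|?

16

|⟨(2,4)⟩| = 2 and |⟨(2,3)⟩| = 8, so |H| is a multiple of lcm(2, 8) = 8 and divides |G| = 32.
Closing under the operation: H = {(0,0), (0,1), (0,2), (0,3), (0,4), (0,5), (0,6), (0,7), (2,0), (2,1), (2,2), (2,3), (2,4), (2,5), (2,6), (2,7)}, so |H| = 16.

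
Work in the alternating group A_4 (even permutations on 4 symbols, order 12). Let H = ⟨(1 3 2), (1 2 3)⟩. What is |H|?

|⟨(1 3 2)⟩| = 3 and |⟨(1 2 3)⟩| = 3, so |H| is a multiple of lcm(3, 3) = 3 and divides |G| = 12.
Closing under the operation: H = {e, (1 2 3), (1 3 2)}, so |H| = 3.

3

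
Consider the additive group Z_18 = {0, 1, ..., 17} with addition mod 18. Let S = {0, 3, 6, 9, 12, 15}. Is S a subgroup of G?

Yes

|S| = 6 divides |G| = 18, consistent with Lagrange.
S contains the identity, every element's inverse is in S, and S is closed under +: it is a subgroup.
In fact S = ⟨3⟩.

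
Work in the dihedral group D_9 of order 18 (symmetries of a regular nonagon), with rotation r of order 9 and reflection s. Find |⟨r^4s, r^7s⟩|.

6

|⟨r^4s⟩| = 2 and |⟨r^7s⟩| = 2, so |H| is a multiple of lcm(2, 2) = 2 and divides |G| = 18.
Closing under the operation: H = {e, r^3, r^6, rs, r^4s, r^7s}, so |H| = 6.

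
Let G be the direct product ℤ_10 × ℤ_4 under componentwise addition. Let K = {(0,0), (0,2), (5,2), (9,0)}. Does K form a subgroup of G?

(9,0) ∈ K but its inverse (1,0) ∉ K, so K is not a subgroup.

No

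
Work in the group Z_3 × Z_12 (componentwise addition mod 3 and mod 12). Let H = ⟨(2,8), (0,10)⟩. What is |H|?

|⟨(2,8)⟩| = 3 and |⟨(0,10)⟩| = 6, so |H| is a multiple of lcm(3, 6) = 6 and divides |G| = 36.
Closing under the operation: H = {(0,0), (0,2), (0,4), (0,6), (0,8), (0,10), (1,0), (1,2), (1,4), (1,6), (1,8), (1,10), (2,0), (2,2), (2,4), (2,6), (2,8), (2,10)}, so |H| = 18.

18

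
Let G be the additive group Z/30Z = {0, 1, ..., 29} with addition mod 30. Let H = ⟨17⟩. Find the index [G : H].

1

|⟨17⟩| = 30 and |G| = 30.
By Lagrange, [G : H] = |G|/|H| = 30/30 = 1.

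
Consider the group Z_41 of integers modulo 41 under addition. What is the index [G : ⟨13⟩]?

|⟨13⟩| = 41 and |G| = 41.
By Lagrange, [G : H] = |G|/|H| = 41/41 = 1.

1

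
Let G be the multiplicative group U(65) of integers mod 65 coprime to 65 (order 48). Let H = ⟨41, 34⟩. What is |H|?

24

|⟨41⟩| = 12 and |⟨34⟩| = 4, so |H| is a multiple of lcm(12, 4) = 12 and divides |G| = 48.
Closing under the operation: H = {1, 4, 6, 9, 11, 14, 16, 19, 21, 24, 29, 31, 34, 36, 41, 44, 46, 49, 51, 54, 56, 59, 61, 64}, so |H| = 24.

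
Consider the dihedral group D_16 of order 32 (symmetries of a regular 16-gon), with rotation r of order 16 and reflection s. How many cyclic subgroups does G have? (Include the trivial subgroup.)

Group the elements of G by the cyclic subgroup they generate; each cyclic subgroup of order d accounts for φ(d) elements.
Cyclic subgroups by order — order 1: 1; order 2: 17; order 4: 1; order 8: 1; order 16: 1.
Total: 21.

21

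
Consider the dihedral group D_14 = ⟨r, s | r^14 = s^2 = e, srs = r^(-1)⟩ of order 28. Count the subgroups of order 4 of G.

|G| = 28 and 4 | 28, so subgroups of order 4 are possible by Lagrange.
The subgroups of order 4 are: {e, r^7, r^3s, r^10s}; {e, r^7, r^4s, r^11s}; {e, r^7, r^5s, r^12s}; {e, r^7, r^6s, r^13s}; … (7 in all).
So G has 7 subgroups of order 4.

7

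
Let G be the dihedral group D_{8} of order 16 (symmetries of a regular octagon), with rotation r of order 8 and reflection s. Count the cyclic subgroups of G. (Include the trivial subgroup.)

12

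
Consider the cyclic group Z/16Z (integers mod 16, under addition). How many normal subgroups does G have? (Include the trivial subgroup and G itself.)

5

G is abelian, so every subgroup is normal.
G has 5 subgroups in total, hence 5 normal subgroups.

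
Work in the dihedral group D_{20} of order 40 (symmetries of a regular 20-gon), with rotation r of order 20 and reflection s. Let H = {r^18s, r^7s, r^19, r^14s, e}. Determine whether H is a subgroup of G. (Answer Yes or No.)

r^19 ∈ H but its inverse r ∉ H, so H is not a subgroup.

No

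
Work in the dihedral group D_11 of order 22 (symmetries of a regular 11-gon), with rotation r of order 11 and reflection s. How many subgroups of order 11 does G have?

1

|G| = 22 and 11 | 22, so subgroups of order 11 are possible by Lagrange.
The subgroups of order 11 are: {e, r, r^2, r^3, r^4, r^5, r^6, r^7, r^8, r^9, r^10}.
So G has 1 subgroup of order 11.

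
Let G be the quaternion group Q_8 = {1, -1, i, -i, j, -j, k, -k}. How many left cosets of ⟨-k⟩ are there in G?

2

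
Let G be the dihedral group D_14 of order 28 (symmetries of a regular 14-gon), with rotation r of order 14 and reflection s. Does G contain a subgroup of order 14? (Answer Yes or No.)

14 | 28. A subgroup of order 14 is {e, r, r^2, r^3, r^4, r^5, r^6, r^7, r^8, r^9, r^10, r^11, r^12, r^13}.

Yes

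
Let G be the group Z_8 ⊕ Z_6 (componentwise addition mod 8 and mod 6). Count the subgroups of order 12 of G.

|G| = 48 and 12 | 48, so subgroups of order 12 are possible by Lagrange.
The subgroups of order 12 are: {(0,0), (0,1), (0,2), (0,3), (0,4), (0,5), (4,0), (4,1), (4,2), (4,3), (4,4), (4,5)}; {(0,0), (0,2), (0,4), (2,0), (2,2), (2,4), (4,0), (4,2), (4,4), (6,0), (6,2), (6,4)}; {(0,0), (0,2), (0,4), (2,1), (2,3), (2,5), (4,0), (4,2), (4,4), (6,1), (6,3), (6,5)}.
So G has 3 subgroups of order 12.

3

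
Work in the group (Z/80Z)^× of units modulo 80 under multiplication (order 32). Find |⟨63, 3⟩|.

|⟨63⟩| = 4 and |⟨3⟩| = 4, so |H| is a multiple of lcm(4, 4) = 4 and divides |G| = 32.
Closing under the operation: H = {1, 3, 7, 9, 21, 23, 27, 29, 41, 43, 47, 49, 61, 63, 67, 69}, so |H| = 16.

16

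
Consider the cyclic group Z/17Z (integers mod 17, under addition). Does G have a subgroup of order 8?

No

8 does not divide |G| = 17, so by Lagrange no subgroup of order 8 exists.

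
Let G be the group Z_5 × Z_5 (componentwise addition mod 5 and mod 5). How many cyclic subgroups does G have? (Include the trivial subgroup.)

7

A cyclic subgroup of order d is generated by each of its φ(d) elements of order d, so the cyclic subgroups of order d number (#elements of order d)/φ(d).
Cyclic subgroups by order — order 1: 1; order 5: 6.
Total: 7.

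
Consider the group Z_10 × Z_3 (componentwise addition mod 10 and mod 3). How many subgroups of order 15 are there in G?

1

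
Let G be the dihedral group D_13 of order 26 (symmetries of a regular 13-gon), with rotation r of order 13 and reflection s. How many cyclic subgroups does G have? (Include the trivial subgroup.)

15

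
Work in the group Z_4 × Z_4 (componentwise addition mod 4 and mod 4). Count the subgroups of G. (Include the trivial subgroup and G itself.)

15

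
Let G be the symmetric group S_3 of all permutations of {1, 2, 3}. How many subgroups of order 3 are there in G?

1

|G| = 6 and 3 | 6, so subgroups of order 3 are possible by Lagrange.
The subgroups of order 3 are: {e, (1 2 3), (1 3 2)}.
So G has 1 subgroup of order 3.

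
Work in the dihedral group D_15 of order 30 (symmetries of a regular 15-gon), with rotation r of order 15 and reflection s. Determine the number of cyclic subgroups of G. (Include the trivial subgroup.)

Each element a generates a cyclic subgroup ⟨a⟩; distinct elements may generate the same one (a cyclic group of order d has φ(d) generators).
Cyclic subgroups by order — order 1: 1; order 2: 15; order 3: 1; order 5: 1; order 15: 1.
Total: 19.

19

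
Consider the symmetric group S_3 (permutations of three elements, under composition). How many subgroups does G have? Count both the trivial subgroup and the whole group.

6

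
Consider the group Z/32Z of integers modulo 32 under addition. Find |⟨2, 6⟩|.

|⟨2⟩| = 16 and |⟨6⟩| = 16, so |H| is a multiple of lcm(16, 16) = 16 and divides |G| = 32.
Closing under the operation: H = {0, 2, 4, 6, 8, 10, 12, 14, 16, 18, 20, 22, 24, 26, 28, 30}, so |H| = 16.

16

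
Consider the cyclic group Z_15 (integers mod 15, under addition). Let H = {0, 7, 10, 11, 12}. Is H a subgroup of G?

7 ∈ H but its inverse 8 ∉ H, so H is not a subgroup.

No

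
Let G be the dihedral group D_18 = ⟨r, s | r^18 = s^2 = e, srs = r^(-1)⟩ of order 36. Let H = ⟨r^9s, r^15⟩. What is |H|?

12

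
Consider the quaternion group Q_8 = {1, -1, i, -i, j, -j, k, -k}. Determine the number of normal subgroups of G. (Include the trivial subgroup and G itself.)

6

G has 6 subgroups. Checking conjugation-invariance by order — order 1: 1/1 normal; order 2: 1/1 normal; order 4: 3/3 normal; order 8: 1/1 normal.
Total normal subgroups: 6.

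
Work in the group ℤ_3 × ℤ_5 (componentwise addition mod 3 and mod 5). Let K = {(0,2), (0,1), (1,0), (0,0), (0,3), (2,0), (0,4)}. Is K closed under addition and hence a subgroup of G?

No

|K| = 7 does not divide |G| = 15, so by Lagrange K is not a subgroup.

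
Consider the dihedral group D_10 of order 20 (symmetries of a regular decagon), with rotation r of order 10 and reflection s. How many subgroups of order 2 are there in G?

11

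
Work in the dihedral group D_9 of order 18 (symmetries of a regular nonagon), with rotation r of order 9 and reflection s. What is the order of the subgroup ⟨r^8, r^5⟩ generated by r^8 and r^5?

|⟨r^8⟩| = 9 and |⟨r^5⟩| = 9, so |H| is a multiple of lcm(9, 9) = 9 and divides |G| = 18.
Closing under the operation: H = {e, r, r^2, r^3, r^4, r^5, r^6, r^7, r^8}, so |H| = 9.

9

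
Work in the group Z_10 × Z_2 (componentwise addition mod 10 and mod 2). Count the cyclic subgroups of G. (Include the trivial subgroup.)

Group the elements of G by the cyclic subgroup they generate; each cyclic subgroup of order d accounts for φ(d) elements.
Cyclic subgroups by order — order 1: 1; order 2: 3; order 5: 1; order 10: 3.
Total: 8.

8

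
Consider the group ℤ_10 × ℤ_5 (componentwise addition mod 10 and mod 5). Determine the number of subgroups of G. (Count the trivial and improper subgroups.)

16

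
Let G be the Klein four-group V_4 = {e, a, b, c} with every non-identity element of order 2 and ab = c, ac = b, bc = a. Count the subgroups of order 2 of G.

3

|G| = 4 and 2 | 4, so subgroups of order 2 are possible by Lagrange.
The subgroups of order 2 are: {e, a}; {e, b}; {e, c}.
So G has 3 subgroups of order 2.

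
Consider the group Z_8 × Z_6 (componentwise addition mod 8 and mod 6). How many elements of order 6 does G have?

An element (a,b) has order lcm(ord(a), ord(b)); count pairs with lcm equal to 6.
Enumerating gives 6 such elements.

6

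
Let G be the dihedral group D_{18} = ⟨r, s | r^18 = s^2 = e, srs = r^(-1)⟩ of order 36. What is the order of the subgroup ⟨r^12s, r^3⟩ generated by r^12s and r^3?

|⟨r^12s⟩| = 2 and |⟨r^3⟩| = 6, so |H| is a multiple of lcm(2, 6) = 6 and divides |G| = 36.
Closing under the operation: H = {e, r^3, r^6, r^9, r^12, r^15, s, r^3s, r^6s, r^9s, r^12s, r^15s}, so |H| = 12.

12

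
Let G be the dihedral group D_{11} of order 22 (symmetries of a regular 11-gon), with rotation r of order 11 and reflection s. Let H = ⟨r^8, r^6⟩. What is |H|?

|⟨r^8⟩| = 11 and |⟨r^6⟩| = 11, so |H| is a multiple of lcm(11, 11) = 11 and divides |G| = 22.
Closing under the operation: H = {e, r, r^2, r^3, r^4, r^5, r^6, r^7, r^8, r^9, r^10}, so |H| = 11.

11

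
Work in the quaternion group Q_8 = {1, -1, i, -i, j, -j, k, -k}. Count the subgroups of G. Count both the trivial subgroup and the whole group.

6

|G| = 8, so by Lagrange every subgroup order divides 8. Divisors: 1, 2, 4, 8.
Subgroups by order — order 1: 1; order 2: 1; order 4: 3; order 8: 1.
Total: 1 + 1 + 3 + 1 = 6.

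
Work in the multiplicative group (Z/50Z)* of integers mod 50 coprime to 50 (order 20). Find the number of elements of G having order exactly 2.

1

The elements of order 2 are: 49.
That's 1.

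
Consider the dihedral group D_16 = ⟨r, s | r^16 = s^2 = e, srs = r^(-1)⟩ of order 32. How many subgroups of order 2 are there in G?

17

|G| = 32 and 2 | 32, so subgroups of order 2 are possible by Lagrange.
The subgroups of order 2 are: {e, r^10s}; {e, r^11s}; {e, r^12s}; {e, r^13s}; … (17 in all).
So G has 17 subgroups of order 2.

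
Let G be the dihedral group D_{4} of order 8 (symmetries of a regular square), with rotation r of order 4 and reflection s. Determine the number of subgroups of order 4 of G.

3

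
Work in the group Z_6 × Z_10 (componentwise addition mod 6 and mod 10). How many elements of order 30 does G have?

24

An element (a,b) has order lcm(ord(a), ord(b)); count pairs with lcm equal to 30.
Enumerating gives 24 such elements.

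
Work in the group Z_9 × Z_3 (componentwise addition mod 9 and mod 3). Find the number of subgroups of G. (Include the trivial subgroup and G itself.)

|G| = 27, so by Lagrange every subgroup order divides 27. Divisors: 1, 3, 9, 27.
Subgroups by order — order 1: 1; order 3: 4; order 9: 4; order 27: 1.
Total: 1 + 4 + 4 + 1 = 10.

10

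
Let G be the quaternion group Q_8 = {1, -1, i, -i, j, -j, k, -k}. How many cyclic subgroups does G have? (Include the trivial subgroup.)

Group the elements of G by the cyclic subgroup they generate; each cyclic subgroup of order d accounts for φ(d) elements.
Cyclic subgroups by order — order 1: 1; order 2: 1; order 4: 3.
Total: 5.

5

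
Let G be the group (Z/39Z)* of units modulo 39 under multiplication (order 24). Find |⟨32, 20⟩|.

|⟨32⟩| = 12 and |⟨20⟩| = 12, so |H| is a multiple of lcm(12, 12) = 12 and divides |G| = 24.
Closing under the operation: H = {1, 2, 4, 5, 8, 10, 11, 16, 20, 22, 25, 32}, so |H| = 12.

12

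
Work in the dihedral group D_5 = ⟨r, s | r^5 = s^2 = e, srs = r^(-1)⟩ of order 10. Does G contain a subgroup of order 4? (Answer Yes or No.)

No

4 does not divide |G| = 10, so by Lagrange no subgroup of order 4 exists.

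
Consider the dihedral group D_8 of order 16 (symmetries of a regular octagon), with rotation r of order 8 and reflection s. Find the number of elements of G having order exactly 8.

4

The elements of order 8 are: r, r^3, r^5, r^7.
That's 4.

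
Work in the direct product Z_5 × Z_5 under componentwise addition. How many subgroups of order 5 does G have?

|G| = 25 and 5 | 25, so subgroups of order 5 are possible by Lagrange.
The subgroups of order 5 are: {(0,0), (0,1), (0,2), (0,3), (0,4)}; {(0,0), (1,0), (2,0), (3,0), (4,0)}; {(0,0), (1,1), (2,2), (3,3), (4,4)}; {(0,0), (1,2), (2,4), (3,1), (4,3)}; … (6 in all).
So G has 6 subgroups of order 5.

6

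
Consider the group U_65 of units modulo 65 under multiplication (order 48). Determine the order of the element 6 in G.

12

Compute successive powers of 6 mod 65: 6, 36, 21, 61, 41, 51, 46, 16, …; 6^12 ≡ 1 (mod 65).
So |⟨6⟩| = 12.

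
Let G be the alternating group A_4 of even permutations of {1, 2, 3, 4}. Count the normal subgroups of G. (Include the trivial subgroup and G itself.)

3

G has 10 subgroups. Checking conjugation-invariance by order — order 1: 1/1 normal; order 2: 0/3 normal; order 3: 0/4 normal; order 4: 1/1 normal; order 12: 1/1 normal.
Total normal subgroups: 3.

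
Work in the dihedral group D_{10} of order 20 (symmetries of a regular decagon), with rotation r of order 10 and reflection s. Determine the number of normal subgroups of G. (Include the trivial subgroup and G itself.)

G has 22 subgroups. Checking conjugation-invariance by order — order 1: 1/1 normal; order 2: 1/11 normal; order 4: 0/5 normal; order 5: 1/1 normal; order 10: 3/3 normal; order 20: 1/1 normal.
Total normal subgroups: 7.

7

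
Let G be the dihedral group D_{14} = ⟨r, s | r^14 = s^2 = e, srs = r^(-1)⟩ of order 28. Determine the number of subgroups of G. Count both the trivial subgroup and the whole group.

28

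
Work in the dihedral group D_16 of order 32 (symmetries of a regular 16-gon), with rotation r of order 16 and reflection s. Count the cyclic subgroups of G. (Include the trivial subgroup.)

21

Group the elements of G by the cyclic subgroup they generate; each cyclic subgroup of order d accounts for φ(d) elements.
Cyclic subgroups by order — order 1: 1; order 2: 17; order 4: 1; order 8: 1; order 16: 1.
Total: 21.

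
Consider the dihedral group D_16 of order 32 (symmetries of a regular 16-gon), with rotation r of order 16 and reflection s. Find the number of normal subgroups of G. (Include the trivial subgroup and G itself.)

8

G has 36 subgroups. Checking conjugation-invariance by order — order 1: 1/1 normal; order 2: 1/17 normal; order 4: 1/9 normal; order 8: 1/5 normal; order 16: 3/3 normal; order 32: 1/1 normal.
Total normal subgroups: 8.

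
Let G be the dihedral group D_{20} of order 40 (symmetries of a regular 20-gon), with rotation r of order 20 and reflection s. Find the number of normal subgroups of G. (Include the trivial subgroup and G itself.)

9

G has 48 subgroups. Checking conjugation-invariance by order — order 1: 1/1 normal; order 2: 1/21 normal; order 4: 1/11 normal; order 5: 1/1 normal; order 8: 0/5 normal; order 10: 1/5 normal; order 20: 3/3 normal; order 40: 1/1 normal.
Total normal subgroups: 9.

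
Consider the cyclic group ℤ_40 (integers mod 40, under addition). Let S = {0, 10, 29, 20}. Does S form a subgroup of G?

No

10 ∈ S but its inverse 30 ∉ S, so S is not a subgroup.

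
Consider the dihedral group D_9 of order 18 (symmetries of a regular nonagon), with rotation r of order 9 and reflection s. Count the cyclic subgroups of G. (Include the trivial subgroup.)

Group the elements of G by the cyclic subgroup they generate; each cyclic subgroup of order d accounts for φ(d) elements.
Cyclic subgroups by order — order 1: 1; order 2: 9; order 3: 1; order 9: 1.
Total: 12.

12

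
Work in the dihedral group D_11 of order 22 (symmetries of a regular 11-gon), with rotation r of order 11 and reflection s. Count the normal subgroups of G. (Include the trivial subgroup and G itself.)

3

G has 14 subgroups. Checking conjugation-invariance by order — order 1: 1/1 normal; order 2: 0/11 normal; order 11: 1/1 normal; order 22: 1/1 normal.
Total normal subgroups: 3.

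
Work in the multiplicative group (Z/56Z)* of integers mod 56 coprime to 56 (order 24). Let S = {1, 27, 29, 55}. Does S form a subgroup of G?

|S| = 4 divides |G| = 24, consistent with Lagrange.
S contains the identity, every element's inverse is in S, and S is closed under ·: it is a subgroup.

Yes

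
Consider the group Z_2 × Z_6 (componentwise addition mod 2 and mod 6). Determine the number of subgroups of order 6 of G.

|G| = 12 and 6 | 12, so subgroups of order 6 are possible by Lagrange.
The subgroups of order 6 are: {(0,0), (0,1), (0,2), (0,3), (0,4), (0,5)}; {(0,0), (0,2), (0,4), (1,0), (1,2), (1,4)}; {(0,0), (0,2), (0,4), (1,1), (1,3), (1,5)}.
So G has 3 subgroups of order 6.

3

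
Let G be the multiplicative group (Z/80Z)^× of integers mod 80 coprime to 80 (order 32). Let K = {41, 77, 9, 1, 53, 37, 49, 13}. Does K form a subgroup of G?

Yes

|K| = 8 divides |G| = 32, consistent with Lagrange.
K contains the identity, every element's inverse is in K, and K is closed under ·: it is a subgroup.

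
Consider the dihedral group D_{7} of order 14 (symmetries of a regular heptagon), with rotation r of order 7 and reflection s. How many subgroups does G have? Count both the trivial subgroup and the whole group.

10

|G| = 14, so by Lagrange every subgroup order divides 14. Divisors: 1, 2, 7, 14.
Subgroups by order — order 1: 1; order 2: 7; order 7: 1; order 14: 1.
Total: 1 + 7 + 1 + 1 = 10.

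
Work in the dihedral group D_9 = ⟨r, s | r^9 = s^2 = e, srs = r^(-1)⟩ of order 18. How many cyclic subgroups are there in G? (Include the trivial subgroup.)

12

Each element a generates a cyclic subgroup ⟨a⟩; distinct elements may generate the same one (a cyclic group of order d has φ(d) generators).
Cyclic subgroups by order — order 1: 1; order 2: 9; order 3: 1; order 9: 1.
Total: 12.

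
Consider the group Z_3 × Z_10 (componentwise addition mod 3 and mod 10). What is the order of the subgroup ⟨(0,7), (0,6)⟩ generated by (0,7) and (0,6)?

10

|⟨(0,7)⟩| = 10 and |⟨(0,6)⟩| = 5, so |H| is a multiple of lcm(10, 5) = 10 and divides |G| = 30.
Closing under the operation: H = {(0,0), (0,1), (0,2), (0,3), (0,4), (0,5), (0,6), (0,7), (0,8), (0,9)}, so |H| = 10.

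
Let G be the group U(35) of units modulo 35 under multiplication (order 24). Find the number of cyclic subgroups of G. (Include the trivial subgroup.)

12

Each element a generates a cyclic subgroup ⟨a⟩; distinct elements may generate the same one (a cyclic group of order d has φ(d) generators).
Cyclic subgroups by order — order 1: 1; order 2: 3; order 3: 1; order 4: 2; order 6: 3; order 12: 2.
Total: 12.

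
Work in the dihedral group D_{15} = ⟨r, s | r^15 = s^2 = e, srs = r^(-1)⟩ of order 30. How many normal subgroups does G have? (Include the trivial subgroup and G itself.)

G has 28 subgroups. Checking conjugation-invariance by order — order 1: 1/1 normal; order 2: 0/15 normal; order 3: 1/1 normal; order 5: 1/1 normal; order 6: 0/5 normal; order 10: 0/3 normal; order 15: 1/1 normal; order 30: 1/1 normal.
Total normal subgroups: 5.

5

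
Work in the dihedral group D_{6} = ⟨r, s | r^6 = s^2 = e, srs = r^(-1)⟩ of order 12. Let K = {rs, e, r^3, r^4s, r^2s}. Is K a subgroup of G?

|K| = 5 does not divide |G| = 12, so by Lagrange K is not a subgroup.

No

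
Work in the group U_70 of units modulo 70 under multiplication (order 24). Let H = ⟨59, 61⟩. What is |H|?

|⟨59⟩| = 6 and |⟨61⟩| = 6, so |H| is a multiple of lcm(6, 6) = 6 and divides |G| = 24.
Closing under the operation: H = {1, 9, 11, 19, 29, 31, 39, 41, 51, 59, 61, 69}, so |H| = 12.

12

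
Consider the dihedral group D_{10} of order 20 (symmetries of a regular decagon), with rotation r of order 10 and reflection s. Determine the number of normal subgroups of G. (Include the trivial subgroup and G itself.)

7

G has 22 subgroups. Checking conjugation-invariance by order — order 1: 1/1 normal; order 2: 1/11 normal; order 4: 0/5 normal; order 5: 1/1 normal; order 10: 3/3 normal; order 20: 1/1 normal.
Total normal subgroups: 7.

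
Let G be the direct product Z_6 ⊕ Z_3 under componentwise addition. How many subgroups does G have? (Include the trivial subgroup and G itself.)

|G| = 18, so by Lagrange every subgroup order divides 18. Divisors: 1, 2, 3, 6, 9, 18.
Subgroups by order — order 1: 1; order 2: 1; order 3: 4; order 6: 4; order 9: 1; order 18: 1.
Total: 1 + 1 + 4 + 4 + 1 + 1 = 12.

12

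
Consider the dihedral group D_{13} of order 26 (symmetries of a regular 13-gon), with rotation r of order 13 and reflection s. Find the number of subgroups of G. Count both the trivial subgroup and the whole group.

16

|G| = 26, so by Lagrange every subgroup order divides 26. Divisors: 1, 2, 13, 26.
Subgroups by order — order 1: 1; order 2: 13; order 13: 1; order 26: 1.
Total: 1 + 13 + 1 + 1 = 16.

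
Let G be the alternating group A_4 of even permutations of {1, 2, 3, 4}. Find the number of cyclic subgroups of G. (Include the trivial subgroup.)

Each element a generates a cyclic subgroup ⟨a⟩; distinct elements may generate the same one (a cyclic group of order d has φ(d) generators).
Cyclic subgroups by order — order 1: 1; order 2: 3; order 3: 4.
Total: 8.

8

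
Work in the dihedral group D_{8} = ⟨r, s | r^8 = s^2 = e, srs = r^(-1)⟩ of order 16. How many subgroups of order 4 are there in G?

5

|G| = 16 and 4 | 16, so subgroups of order 4 are possible by Lagrange.
The subgroups of order 4 are: {e, r^2, r^4, r^6}; {e, r^4, r^2s, r^6s}; {e, r^4, r^3s, r^7s}; {e, r^4, s, r^4s}; … (5 in all).
So G has 5 subgroups of order 4.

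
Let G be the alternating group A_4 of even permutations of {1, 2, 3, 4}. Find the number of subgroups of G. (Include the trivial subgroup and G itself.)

10

|G| = 12, so by Lagrange every subgroup order divides 12. Divisors: 1, 2, 3, 4, 6, 12.
Subgroups by order — order 1: 1; order 2: 3; order 3: 4; order 4: 1; order 6: 0; order 12: 1.
Total: 1 + 3 + 4 + 1 + 0 + 1 = 10.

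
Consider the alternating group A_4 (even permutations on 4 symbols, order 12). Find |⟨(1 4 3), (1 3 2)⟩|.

12

|⟨(1 4 3)⟩| = 3 and |⟨(1 3 2)⟩| = 3, so |H| is a multiple of lcm(3, 3) = 3 and divides |G| = 12.
Closing {(1 4 3), (1 3 2)} under the group operation gives all of G, so |H| = 12.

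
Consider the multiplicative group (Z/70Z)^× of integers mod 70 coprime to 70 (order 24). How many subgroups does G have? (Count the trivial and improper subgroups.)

|G| = 24, so by Lagrange every subgroup order divides 24. Divisors: 1, 2, 3, 4, 6, 8, 12, 24.
Subgroups by order — order 1: 1; order 2: 3; order 3: 1; order 4: 3; order 6: 3; order 8: 1; order 12: 3; order 24: 1.
Total: 1 + 3 + 1 + 3 + 3 + 1 + 3 + 1 = 16.

16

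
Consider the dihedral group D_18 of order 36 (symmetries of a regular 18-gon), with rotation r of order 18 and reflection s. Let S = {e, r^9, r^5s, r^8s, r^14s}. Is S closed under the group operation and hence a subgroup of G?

|S| = 5 does not divide |G| = 36, so by Lagrange S is not a subgroup.

No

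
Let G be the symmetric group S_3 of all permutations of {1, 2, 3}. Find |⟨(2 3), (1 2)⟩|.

|⟨(2 3)⟩| = 2 and |⟨(1 2)⟩| = 2, so |H| is a multiple of lcm(2, 2) = 2 and divides |G| = 6.
Closing {(2 3), (1 2)} under the group operation gives all of G, so |H| = 6.

6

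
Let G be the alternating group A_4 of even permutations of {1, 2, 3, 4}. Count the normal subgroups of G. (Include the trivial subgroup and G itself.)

G has 10 subgroups. Checking conjugation-invariance by order — order 1: 1/1 normal; order 2: 0/3 normal; order 3: 0/4 normal; order 4: 1/1 normal; order 12: 1/1 normal.
Total normal subgroups: 3.

3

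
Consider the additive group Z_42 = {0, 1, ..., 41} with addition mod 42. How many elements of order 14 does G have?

In a cyclic group of order 42, the number of elements of order d (for d | 42) is φ(d).
φ(14) = 6.

6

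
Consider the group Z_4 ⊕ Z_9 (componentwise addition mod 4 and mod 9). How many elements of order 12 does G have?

An element (a,b) has order lcm(ord(a), ord(b)); count pairs with lcm equal to 12.
Enumerating gives 4 such elements.

4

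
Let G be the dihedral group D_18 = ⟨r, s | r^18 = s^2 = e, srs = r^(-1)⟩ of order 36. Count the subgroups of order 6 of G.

7

|G| = 36 and 6 | 36, so subgroups of order 6 are possible by Lagrange.
The subgroups of order 6 are: {e, r^6, r^12, r^4s, r^10s, r^16s}; {e, r^6, r^12, r^5s, r^11s, r^17s}; {e, r^6, r^12, s, r^6s, r^12s}; {e, r^6, r^12, rs, r^7s, r^13s}; … (7 in all).
So G has 7 subgroups of order 6.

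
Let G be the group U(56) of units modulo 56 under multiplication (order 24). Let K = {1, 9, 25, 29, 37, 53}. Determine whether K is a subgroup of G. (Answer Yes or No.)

|K| = 6 divides |G| = 24, consistent with Lagrange.
K contains the identity, every element's inverse is in K, and K is closed under ·: it is a subgroup.
In fact K = ⟨37⟩.

Yes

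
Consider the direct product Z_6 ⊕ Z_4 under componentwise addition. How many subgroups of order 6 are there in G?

3

|G| = 24 and 6 | 24, so subgroups of order 6 are possible by Lagrange.
The subgroups of order 6 are: {(0,0), (0,2), (2,0), (2,2), (4,0), (4,2)}; {(0,0), (1,0), (2,0), (3,0), (4,0), (5,0)}; {(0,0), (1,2), (2,0), (3,2), (4,0), (5,2)}.
So G has 3 subgroups of order 6.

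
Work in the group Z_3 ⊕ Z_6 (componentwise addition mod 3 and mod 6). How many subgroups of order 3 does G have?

|G| = 18 and 3 | 18, so subgroups of order 3 are possible by Lagrange.
The subgroups of order 3 are: {(0,0), (0,2), (0,4)}; {(0,0), (1,0), (2,0)}; {(0,0), (1,2), (2,4)}; {(0,0), (1,4), (2,2)}.
So G has 4 subgroups of order 3.

4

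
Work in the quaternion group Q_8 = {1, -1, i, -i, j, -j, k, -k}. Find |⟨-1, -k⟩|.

4

|⟨-1⟩| = 2 and |⟨-k⟩| = 4, so |H| is a multiple of lcm(2, 4) = 4 and divides |G| = 8.
Closing under the operation: H = {1, -1, k, -k}, so |H| = 4.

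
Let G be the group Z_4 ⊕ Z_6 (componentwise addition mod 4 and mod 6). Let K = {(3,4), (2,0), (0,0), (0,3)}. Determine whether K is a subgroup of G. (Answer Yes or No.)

No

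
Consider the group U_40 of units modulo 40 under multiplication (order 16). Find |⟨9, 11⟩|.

|⟨9⟩| = 2 and |⟨11⟩| = 2, so |H| is a multiple of lcm(2, 2) = 2 and divides |G| = 16.
Closing under the operation: H = {1, 9, 11, 19}, so |H| = 4.

4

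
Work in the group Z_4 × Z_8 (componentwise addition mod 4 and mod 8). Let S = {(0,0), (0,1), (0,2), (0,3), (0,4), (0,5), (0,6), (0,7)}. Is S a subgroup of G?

Yes

|S| = 8 divides |G| = 32, consistent with Lagrange.
S contains the identity, every element's inverse is in S, and S is closed under +: it is a subgroup.
In fact S = ⟨(0,1)⟩.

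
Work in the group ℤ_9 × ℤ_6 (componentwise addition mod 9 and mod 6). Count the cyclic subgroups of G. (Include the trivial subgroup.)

16

Group the elements of G by the cyclic subgroup they generate; each cyclic subgroup of order d accounts for φ(d) elements.
Cyclic subgroups by order — order 1: 1; order 2: 1; order 3: 4; order 6: 4; order 9: 3; order 18: 3.
Total: 16.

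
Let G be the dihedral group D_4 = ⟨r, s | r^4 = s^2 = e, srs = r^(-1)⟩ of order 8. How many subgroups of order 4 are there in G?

|G| = 8 and 4 | 8, so subgroups of order 4 are possible by Lagrange.
The subgroups of order 4 are: {e, r, r^2, r^3}; {e, r^2, s, r^2s}; {e, r^2, rs, r^3s}.
So G has 3 subgroups of order 4.

3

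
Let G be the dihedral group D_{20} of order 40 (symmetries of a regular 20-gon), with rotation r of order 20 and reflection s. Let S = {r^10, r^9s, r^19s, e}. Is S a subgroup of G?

|S| = 4 divides |G| = 40, consistent with Lagrange.
S contains the identity, every element's inverse is in S, and S is closed under ·: it is a subgroup.

Yes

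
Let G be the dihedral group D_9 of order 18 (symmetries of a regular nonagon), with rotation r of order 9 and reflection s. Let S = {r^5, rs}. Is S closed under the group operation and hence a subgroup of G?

No

The identity e ∉ S, so S is not a subgroup.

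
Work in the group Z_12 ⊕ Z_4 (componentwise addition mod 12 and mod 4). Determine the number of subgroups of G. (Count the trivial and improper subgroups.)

|G| = 48, so by Lagrange every subgroup order divides 48. Divisors: 1, 2, 3, 4, 6, 8, 12, 16, 24, 48.
Subgroups by order — order 1: 1; order 2: 3; order 3: 1; order 4: 7; order 6: 3; order 8: 3; order 12: 7; order 16: 1; order 24: 3; order 48: 1.
Total: 1 + 3 + 1 + 7 + 3 + 3 + 7 + 1 + 3 + 1 = 30.

30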